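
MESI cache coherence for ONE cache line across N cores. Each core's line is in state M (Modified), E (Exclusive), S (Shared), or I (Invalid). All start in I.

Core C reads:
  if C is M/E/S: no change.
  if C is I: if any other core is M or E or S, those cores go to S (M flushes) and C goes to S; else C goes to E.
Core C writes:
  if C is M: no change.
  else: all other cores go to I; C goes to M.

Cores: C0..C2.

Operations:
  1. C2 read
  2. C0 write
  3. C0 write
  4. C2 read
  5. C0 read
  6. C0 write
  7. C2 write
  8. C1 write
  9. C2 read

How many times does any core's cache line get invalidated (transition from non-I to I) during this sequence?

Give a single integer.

Op 1: C2 read [C2 read from I: no other sharers -> C2=E (exclusive)] -> [I,I,E] (invalidations this op: 0; running total: 0)
Op 2: C0 write [C0 write: invalidate ['C2=E'] -> C0=M] -> [M,I,I] (invalidations this op: 1; running total: 1)
Op 3: C0 write [C0 write: already M (modified), no change] -> [M,I,I] (invalidations this op: 0; running total: 1)
Op 4: C2 read [C2 read from I: others=['C0=M'] -> C2=S, others downsized to S] -> [S,I,S] (invalidations this op: 0; running total: 1)
Op 5: C0 read [C0 read: already in S, no change] -> [S,I,S] (invalidations this op: 0; running total: 1)
Op 6: C0 write [C0 write: invalidate ['C2=S'] -> C0=M] -> [M,I,I] (invalidations this op: 1; running total: 2)
Op 7: C2 write [C2 write: invalidate ['C0=M'] -> C2=M] -> [I,I,M] (invalidations this op: 1; running total: 3)
Op 8: C1 write [C1 write: invalidate ['C2=M'] -> C1=M] -> [I,M,I] (invalidations this op: 1; running total: 4)
Op 9: C2 read [C2 read from I: others=['C1=M'] -> C2=S, others downsized to S] -> [I,S,S] (invalidations this op: 0; running total: 4)

Answer: 4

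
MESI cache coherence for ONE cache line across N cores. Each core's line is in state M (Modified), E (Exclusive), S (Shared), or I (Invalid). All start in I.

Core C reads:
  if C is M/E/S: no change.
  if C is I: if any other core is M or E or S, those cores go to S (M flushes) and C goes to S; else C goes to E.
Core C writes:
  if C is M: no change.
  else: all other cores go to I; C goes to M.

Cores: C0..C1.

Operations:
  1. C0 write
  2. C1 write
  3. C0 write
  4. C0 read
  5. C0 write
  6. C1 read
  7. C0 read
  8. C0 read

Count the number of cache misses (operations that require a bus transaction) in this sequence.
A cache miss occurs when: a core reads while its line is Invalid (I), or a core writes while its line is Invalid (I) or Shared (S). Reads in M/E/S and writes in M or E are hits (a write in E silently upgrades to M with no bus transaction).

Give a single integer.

Op 1: C0 write [C0 write: invalidate none -> C0=M] -> [M,I] [MISS #1: write from I]
Op 2: C1 write [C1 write: invalidate ['C0=M'] -> C1=M] -> [I,M] [MISS #2: write from I]
Op 3: C0 write [C0 write: invalidate ['C1=M'] -> C0=M] -> [M,I] [MISS #3: write from I]
Op 4: C0 read [C0 read: already in M, no change] -> [M,I] [hit: read from M]
Op 5: C0 write [C0 write: already M (modified), no change] -> [M,I] [hit: write from M]
Op 6: C1 read [C1 read from I: others=['C0=M'] -> C1=S, others downsized to S] -> [S,S] [MISS #4: read from I]
Op 7: C0 read [C0 read: already in S, no change] -> [S,S] [hit: read from S]
Op 8: C0 read [C0 read: already in S, no change] -> [S,S] [hit: read from S]

Answer: 4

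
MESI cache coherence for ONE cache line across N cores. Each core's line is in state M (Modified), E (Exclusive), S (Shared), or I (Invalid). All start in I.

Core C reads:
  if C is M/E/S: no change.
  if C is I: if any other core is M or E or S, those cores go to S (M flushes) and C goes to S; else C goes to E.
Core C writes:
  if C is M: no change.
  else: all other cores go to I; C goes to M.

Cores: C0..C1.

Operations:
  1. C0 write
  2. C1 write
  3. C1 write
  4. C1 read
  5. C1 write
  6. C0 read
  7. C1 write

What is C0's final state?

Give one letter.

Op 1: C0 write [C0 write: invalidate none -> C0=M] -> [M,I]
Op 2: C1 write [C1 write: invalidate ['C0=M'] -> C1=M] -> [I,M]
Op 3: C1 write [C1 write: already M (modified), no change] -> [I,M]
Op 4: C1 read [C1 read: already in M, no change] -> [I,M]
Op 5: C1 write [C1 write: already M (modified), no change] -> [I,M]
Op 6: C0 read [C0 read from I: others=['C1=M'] -> C0=S, others downsized to S] -> [S,S]
Op 7: C1 write [C1 write: invalidate ['C0=S'] -> C1=M] -> [I,M]

Answer: I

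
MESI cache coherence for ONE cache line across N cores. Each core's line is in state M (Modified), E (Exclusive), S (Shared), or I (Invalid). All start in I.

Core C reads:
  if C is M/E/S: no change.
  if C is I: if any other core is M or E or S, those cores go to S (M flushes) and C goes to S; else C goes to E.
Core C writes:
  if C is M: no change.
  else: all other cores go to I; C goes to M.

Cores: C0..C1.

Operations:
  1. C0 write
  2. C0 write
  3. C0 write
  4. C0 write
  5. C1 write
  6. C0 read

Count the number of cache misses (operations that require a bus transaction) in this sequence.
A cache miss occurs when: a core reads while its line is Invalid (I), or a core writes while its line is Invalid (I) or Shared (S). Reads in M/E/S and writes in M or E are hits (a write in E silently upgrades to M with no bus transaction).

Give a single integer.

Op 1: C0 write [C0 write: invalidate none -> C0=M] -> [M,I] [MISS #1: write from I]
Op 2: C0 write [C0 write: already M (modified), no change] -> [M,I] [hit: write from M]
Op 3: C0 write [C0 write: already M (modified), no change] -> [M,I] [hit: write from M]
Op 4: C0 write [C0 write: already M (modified), no change] -> [M,I] [hit: write from M]
Op 5: C1 write [C1 write: invalidate ['C0=M'] -> C1=M] -> [I,M] [MISS #2: write from I]
Op 6: C0 read [C0 read from I: others=['C1=M'] -> C0=S, others downsized to S] -> [S,S] [MISS #3: read from I]

Answer: 3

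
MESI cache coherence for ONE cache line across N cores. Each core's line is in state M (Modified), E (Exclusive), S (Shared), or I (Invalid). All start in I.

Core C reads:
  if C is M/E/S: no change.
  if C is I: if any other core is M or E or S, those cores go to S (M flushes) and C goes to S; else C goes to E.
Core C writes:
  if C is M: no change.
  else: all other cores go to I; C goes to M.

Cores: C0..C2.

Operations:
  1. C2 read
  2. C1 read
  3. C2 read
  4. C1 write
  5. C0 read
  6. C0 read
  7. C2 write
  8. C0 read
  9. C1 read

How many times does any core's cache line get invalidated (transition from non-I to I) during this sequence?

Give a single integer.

Answer: 3

Derivation:
Op 1: C2 read [C2 read from I: no other sharers -> C2=E (exclusive)] -> [I,I,E] (invalidations this op: 0; running total: 0)
Op 2: C1 read [C1 read from I: others=['C2=E'] -> C1=S, others downsized to S] -> [I,S,S] (invalidations this op: 0; running total: 0)
Op 3: C2 read [C2 read: already in S, no change] -> [I,S,S] (invalidations this op: 0; running total: 0)
Op 4: C1 write [C1 write: invalidate ['C2=S'] -> C1=M] -> [I,M,I] (invalidations this op: 1; running total: 1)
Op 5: C0 read [C0 read from I: others=['C1=M'] -> C0=S, others downsized to S] -> [S,S,I] (invalidations this op: 0; running total: 1)
Op 6: C0 read [C0 read: already in S, no change] -> [S,S,I] (invalidations this op: 0; running total: 1)
Op 7: C2 write [C2 write: invalidate ['C0=S', 'C1=S'] -> C2=M] -> [I,I,M] (invalidations this op: 2; running total: 3)
Op 8: C0 read [C0 read from I: others=['C2=M'] -> C0=S, others downsized to S] -> [S,I,S] (invalidations this op: 0; running total: 3)
Op 9: C1 read [C1 read from I: others=['C0=S', 'C2=S'] -> C1=S, others downsized to S] -> [S,S,S] (invalidations this op: 0; running total: 3)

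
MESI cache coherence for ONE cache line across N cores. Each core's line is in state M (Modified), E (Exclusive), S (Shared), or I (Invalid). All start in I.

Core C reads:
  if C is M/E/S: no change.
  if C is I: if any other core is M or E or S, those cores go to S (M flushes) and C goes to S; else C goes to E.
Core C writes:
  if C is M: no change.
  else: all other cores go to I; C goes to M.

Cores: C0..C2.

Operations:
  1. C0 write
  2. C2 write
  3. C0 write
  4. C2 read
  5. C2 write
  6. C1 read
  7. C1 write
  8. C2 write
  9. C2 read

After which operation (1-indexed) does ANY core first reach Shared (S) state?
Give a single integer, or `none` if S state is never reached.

Op 1: C0 write [C0 write: invalidate none -> C0=M] -> [M,I,I]
Op 2: C2 write [C2 write: invalidate ['C0=M'] -> C2=M] -> [I,I,M]
Op 3: C0 write [C0 write: invalidate ['C2=M'] -> C0=M] -> [M,I,I]
Op 4: C2 read [C2 read from I: others=['C0=M'] -> C2=S, others downsized to S] -> [S,I,S]
  -> First S state at op 4; remaining ops need not be traced.

Answer: 4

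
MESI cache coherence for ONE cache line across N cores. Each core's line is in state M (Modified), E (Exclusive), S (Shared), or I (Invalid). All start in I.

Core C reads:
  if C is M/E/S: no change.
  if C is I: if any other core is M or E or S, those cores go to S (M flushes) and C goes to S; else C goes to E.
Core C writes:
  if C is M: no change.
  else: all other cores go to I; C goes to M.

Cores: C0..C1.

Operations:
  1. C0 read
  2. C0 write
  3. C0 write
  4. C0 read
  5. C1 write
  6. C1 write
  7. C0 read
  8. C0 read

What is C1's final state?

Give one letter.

Answer: S

Derivation:
Op 1: C0 read [C0 read from I: no other sharers -> C0=E (exclusive)] -> [E,I]
Op 2: C0 write [C0 write: invalidate none -> C0=M] -> [M,I]
Op 3: C0 write [C0 write: already M (modified), no change] -> [M,I]
Op 4: C0 read [C0 read: already in M, no change] -> [M,I]
Op 5: C1 write [C1 write: invalidate ['C0=M'] -> C1=M] -> [I,M]
Op 6: C1 write [C1 write: already M (modified), no change] -> [I,M]
Op 7: C0 read [C0 read from I: others=['C1=M'] -> C0=S, others downsized to S] -> [S,S]
Op 8: C0 read [C0 read: already in S, no change] -> [S,S]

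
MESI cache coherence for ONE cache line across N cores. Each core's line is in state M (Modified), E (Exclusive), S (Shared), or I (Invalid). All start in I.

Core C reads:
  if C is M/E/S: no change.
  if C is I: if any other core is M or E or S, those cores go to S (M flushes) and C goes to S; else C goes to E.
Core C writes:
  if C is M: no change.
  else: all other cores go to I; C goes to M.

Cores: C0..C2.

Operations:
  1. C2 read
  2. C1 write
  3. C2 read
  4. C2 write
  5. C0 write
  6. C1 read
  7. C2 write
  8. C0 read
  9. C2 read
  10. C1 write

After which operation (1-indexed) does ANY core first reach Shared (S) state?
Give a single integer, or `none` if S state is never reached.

Answer: 3

Derivation:
Op 1: C2 read [C2 read from I: no other sharers -> C2=E (exclusive)] -> [I,I,E]
Op 2: C1 write [C1 write: invalidate ['C2=E'] -> C1=M] -> [I,M,I]
Op 3: C2 read [C2 read from I: others=['C1=M'] -> C2=S, others downsized to S] -> [I,S,S]
  -> First S state at op 3; remaining ops need not be traced.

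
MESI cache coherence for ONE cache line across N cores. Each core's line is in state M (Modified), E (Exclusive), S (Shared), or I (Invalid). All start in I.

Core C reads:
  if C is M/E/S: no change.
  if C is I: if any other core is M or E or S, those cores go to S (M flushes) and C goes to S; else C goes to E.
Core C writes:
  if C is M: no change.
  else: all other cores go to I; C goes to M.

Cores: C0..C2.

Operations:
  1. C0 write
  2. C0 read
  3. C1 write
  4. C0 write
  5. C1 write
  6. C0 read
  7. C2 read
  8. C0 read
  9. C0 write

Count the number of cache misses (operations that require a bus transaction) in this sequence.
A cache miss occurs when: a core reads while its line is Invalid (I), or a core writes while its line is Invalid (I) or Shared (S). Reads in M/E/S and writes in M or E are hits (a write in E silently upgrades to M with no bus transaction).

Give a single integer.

Answer: 7

Derivation:
Op 1: C0 write [C0 write: invalidate none -> C0=M] -> [M,I,I] [MISS #1: write from I]
Op 2: C0 read [C0 read: already in M, no change] -> [M,I,I] [hit: read from M]
Op 3: C1 write [C1 write: invalidate ['C0=M'] -> C1=M] -> [I,M,I] [MISS #2: write from I]
Op 4: C0 write [C0 write: invalidate ['C1=M'] -> C0=M] -> [M,I,I] [MISS #3: write from I]
Op 5: C1 write [C1 write: invalidate ['C0=M'] -> C1=M] -> [I,M,I] [MISS #4: write from I]
Op 6: C0 read [C0 read from I: others=['C1=M'] -> C0=S, others downsized to S] -> [S,S,I] [MISS #5: read from I]
Op 7: C2 read [C2 read from I: others=['C0=S', 'C1=S'] -> C2=S, others downsized to S] -> [S,S,S] [MISS #6: read from I]
Op 8: C0 read [C0 read: already in S, no change] -> [S,S,S] [hit: read from S]
Op 9: C0 write [C0 write: invalidate ['C1=S', 'C2=S'] -> C0=M] -> [M,I,I] [MISS #7: write from S]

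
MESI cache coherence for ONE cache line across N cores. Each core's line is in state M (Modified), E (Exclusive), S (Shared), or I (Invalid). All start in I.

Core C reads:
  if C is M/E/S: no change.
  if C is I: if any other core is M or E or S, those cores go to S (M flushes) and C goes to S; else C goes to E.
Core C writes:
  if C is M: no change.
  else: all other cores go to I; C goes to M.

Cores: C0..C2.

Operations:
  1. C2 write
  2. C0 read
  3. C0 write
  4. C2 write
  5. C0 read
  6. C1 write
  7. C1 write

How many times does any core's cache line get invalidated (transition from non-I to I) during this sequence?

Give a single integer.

Answer: 4

Derivation:
Op 1: C2 write [C2 write: invalidate none -> C2=M] -> [I,I,M] (invalidations this op: 0; running total: 0)
Op 2: C0 read [C0 read from I: others=['C2=M'] -> C0=S, others downsized to S] -> [S,I,S] (invalidations this op: 0; running total: 0)
Op 3: C0 write [C0 write: invalidate ['C2=S'] -> C0=M] -> [M,I,I] (invalidations this op: 1; running total: 1)
Op 4: C2 write [C2 write: invalidate ['C0=M'] -> C2=M] -> [I,I,M] (invalidations this op: 1; running total: 2)
Op 5: C0 read [C0 read from I: others=['C2=M'] -> C0=S, others downsized to S] -> [S,I,S] (invalidations this op: 0; running total: 2)
Op 6: C1 write [C1 write: invalidate ['C0=S', 'C2=S'] -> C1=M] -> [I,M,I] (invalidations this op: 2; running total: 4)
Op 7: C1 write [C1 write: already M (modified), no change] -> [I,M,I] (invalidations this op: 0; running total: 4)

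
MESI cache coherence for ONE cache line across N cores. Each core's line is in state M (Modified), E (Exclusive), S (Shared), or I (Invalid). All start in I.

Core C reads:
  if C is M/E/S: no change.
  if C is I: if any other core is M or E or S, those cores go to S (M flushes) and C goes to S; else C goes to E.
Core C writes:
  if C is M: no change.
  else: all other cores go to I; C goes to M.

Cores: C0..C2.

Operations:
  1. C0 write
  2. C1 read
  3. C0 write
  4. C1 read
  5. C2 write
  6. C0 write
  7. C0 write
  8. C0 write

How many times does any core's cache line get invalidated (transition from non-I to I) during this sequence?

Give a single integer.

Answer: 4

Derivation:
Op 1: C0 write [C0 write: invalidate none -> C0=M] -> [M,I,I] (invalidations this op: 0; running total: 0)
Op 2: C1 read [C1 read from I: others=['C0=M'] -> C1=S, others downsized to S] -> [S,S,I] (invalidations this op: 0; running total: 0)
Op 3: C0 write [C0 write: invalidate ['C1=S'] -> C0=M] -> [M,I,I] (invalidations this op: 1; running total: 1)
Op 4: C1 read [C1 read from I: others=['C0=M'] -> C1=S, others downsized to S] -> [S,S,I] (invalidations this op: 0; running total: 1)
Op 5: C2 write [C2 write: invalidate ['C0=S', 'C1=S'] -> C2=M] -> [I,I,M] (invalidations this op: 2; running total: 3)
Op 6: C0 write [C0 write: invalidate ['C2=M'] -> C0=M] -> [M,I,I] (invalidations this op: 1; running total: 4)
Op 7: C0 write [C0 write: already M (modified), no change] -> [M,I,I] (invalidations this op: 0; running total: 4)
Op 8: C0 write [C0 write: already M (modified), no change] -> [M,I,I] (invalidations this op: 0; running total: 4)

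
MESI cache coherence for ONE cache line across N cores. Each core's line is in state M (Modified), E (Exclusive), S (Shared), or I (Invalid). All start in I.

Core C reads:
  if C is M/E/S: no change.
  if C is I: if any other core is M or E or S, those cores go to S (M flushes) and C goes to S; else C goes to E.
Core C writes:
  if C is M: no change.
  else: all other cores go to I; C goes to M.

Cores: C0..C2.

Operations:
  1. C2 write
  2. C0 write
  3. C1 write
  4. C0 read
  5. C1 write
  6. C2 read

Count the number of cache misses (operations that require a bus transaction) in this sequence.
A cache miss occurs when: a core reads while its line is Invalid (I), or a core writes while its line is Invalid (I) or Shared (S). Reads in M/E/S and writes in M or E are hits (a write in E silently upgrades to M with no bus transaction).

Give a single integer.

Answer: 6

Derivation:
Op 1: C2 write [C2 write: invalidate none -> C2=M] -> [I,I,M] [MISS #1: write from I]
Op 2: C0 write [C0 write: invalidate ['C2=M'] -> C0=M] -> [M,I,I] [MISS #2: write from I]
Op 3: C1 write [C1 write: invalidate ['C0=M'] -> C1=M] -> [I,M,I] [MISS #3: write from I]
Op 4: C0 read [C0 read from I: others=['C1=M'] -> C0=S, others downsized to S] -> [S,S,I] [MISS #4: read from I]
Op 5: C1 write [C1 write: invalidate ['C0=S'] -> C1=M] -> [I,M,I] [MISS #5: write from S]
Op 6: C2 read [C2 read from I: others=['C1=M'] -> C2=S, others downsized to S] -> [I,S,S] [MISS #6: read from I]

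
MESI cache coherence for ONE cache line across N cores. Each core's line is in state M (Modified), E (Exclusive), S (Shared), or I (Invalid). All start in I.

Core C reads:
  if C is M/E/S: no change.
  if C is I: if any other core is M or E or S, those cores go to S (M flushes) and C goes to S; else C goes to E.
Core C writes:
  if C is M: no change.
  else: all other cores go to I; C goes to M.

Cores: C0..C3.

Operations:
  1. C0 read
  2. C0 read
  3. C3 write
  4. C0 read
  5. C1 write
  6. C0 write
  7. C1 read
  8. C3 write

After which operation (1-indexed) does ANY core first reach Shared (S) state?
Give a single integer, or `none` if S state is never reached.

Op 1: C0 read [C0 read from I: no other sharers -> C0=E (exclusive)] -> [E,I,I,I]
Op 2: C0 read [C0 read: already in E, no change] -> [E,I,I,I]
Op 3: C3 write [C3 write: invalidate ['C0=E'] -> C3=M] -> [I,I,I,M]
Op 4: C0 read [C0 read from I: others=['C3=M'] -> C0=S, others downsized to S] -> [S,I,I,S]
  -> First S state at op 4; remaining ops need not be traced.

Answer: 4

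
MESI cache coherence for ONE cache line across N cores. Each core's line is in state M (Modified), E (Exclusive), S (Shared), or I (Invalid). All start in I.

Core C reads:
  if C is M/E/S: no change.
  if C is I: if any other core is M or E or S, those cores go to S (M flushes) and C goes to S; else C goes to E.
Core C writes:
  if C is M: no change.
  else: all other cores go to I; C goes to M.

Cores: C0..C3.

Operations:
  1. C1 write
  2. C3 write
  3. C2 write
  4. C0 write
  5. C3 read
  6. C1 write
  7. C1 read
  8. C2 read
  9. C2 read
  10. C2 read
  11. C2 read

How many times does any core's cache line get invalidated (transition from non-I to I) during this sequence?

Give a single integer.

Answer: 5

Derivation:
Op 1: C1 write [C1 write: invalidate none -> C1=M] -> [I,M,I,I] (invalidations this op: 0; running total: 0)
Op 2: C3 write [C3 write: invalidate ['C1=M'] -> C3=M] -> [I,I,I,M] (invalidations this op: 1; running total: 1)
Op 3: C2 write [C2 write: invalidate ['C3=M'] -> C2=M] -> [I,I,M,I] (invalidations this op: 1; running total: 2)
Op 4: C0 write [C0 write: invalidate ['C2=M'] -> C0=M] -> [M,I,I,I] (invalidations this op: 1; running total: 3)
Op 5: C3 read [C3 read from I: others=['C0=M'] -> C3=S, others downsized to S] -> [S,I,I,S] (invalidations this op: 0; running total: 3)
Op 6: C1 write [C1 write: invalidate ['C0=S', 'C3=S'] -> C1=M] -> [I,M,I,I] (invalidations this op: 2; running total: 5)
Op 7: C1 read [C1 read: already in M, no change] -> [I,M,I,I] (invalidations this op: 0; running total: 5)
Op 8: C2 read [C2 read from I: others=['C1=M'] -> C2=S, others downsized to S] -> [I,S,S,I] (invalidations this op: 0; running total: 5)
Op 9: C2 read [C2 read: already in S, no change] -> [I,S,S,I] (invalidations this op: 0; running total: 5)
Op 10: C2 read [C2 read: already in S, no change] -> [I,S,S,I] (invalidations this op: 0; running total: 5)
Op 11: C2 read [C2 read: already in S, no change] -> [I,S,S,I] (invalidations this op: 0; running total: 5)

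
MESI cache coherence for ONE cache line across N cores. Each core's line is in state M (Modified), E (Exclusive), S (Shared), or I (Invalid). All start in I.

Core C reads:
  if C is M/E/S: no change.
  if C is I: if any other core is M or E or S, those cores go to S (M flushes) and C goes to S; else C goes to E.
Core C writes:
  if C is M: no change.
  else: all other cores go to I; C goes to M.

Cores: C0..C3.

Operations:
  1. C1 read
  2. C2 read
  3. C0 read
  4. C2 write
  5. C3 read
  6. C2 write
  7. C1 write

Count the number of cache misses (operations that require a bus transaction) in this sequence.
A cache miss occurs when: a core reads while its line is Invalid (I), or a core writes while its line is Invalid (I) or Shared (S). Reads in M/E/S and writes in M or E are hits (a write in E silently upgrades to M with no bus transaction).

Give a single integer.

Op 1: C1 read [C1 read from I: no other sharers -> C1=E (exclusive)] -> [I,E,I,I] [MISS #1: read from I]
Op 2: C2 read [C2 read from I: others=['C1=E'] -> C2=S, others downsized to S] -> [I,S,S,I] [MISS #2: read from I]
Op 3: C0 read [C0 read from I: others=['C1=S', 'C2=S'] -> C0=S, others downsized to S] -> [S,S,S,I] [MISS #3: read from I]
Op 4: C2 write [C2 write: invalidate ['C0=S', 'C1=S'] -> C2=M] -> [I,I,M,I] [MISS #4: write from S]
Op 5: C3 read [C3 read from I: others=['C2=M'] -> C3=S, others downsized to S] -> [I,I,S,S] [MISS #5: read from I]
Op 6: C2 write [C2 write: invalidate ['C3=S'] -> C2=M] -> [I,I,M,I] [MISS #6: write from S]
Op 7: C1 write [C1 write: invalidate ['C2=M'] -> C1=M] -> [I,M,I,I] [MISS #7: write from I]

Answer: 7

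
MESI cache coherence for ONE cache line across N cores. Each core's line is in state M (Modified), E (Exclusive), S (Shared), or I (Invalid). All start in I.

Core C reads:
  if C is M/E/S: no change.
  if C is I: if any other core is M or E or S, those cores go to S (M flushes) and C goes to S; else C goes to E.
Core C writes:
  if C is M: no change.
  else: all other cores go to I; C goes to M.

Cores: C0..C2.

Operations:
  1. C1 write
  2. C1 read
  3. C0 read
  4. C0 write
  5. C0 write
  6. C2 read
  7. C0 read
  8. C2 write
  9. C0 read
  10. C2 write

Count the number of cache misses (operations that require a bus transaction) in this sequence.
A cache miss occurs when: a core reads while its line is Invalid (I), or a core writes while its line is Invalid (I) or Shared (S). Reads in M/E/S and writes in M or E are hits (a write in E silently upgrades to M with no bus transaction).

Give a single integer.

Answer: 7

Derivation:
Op 1: C1 write [C1 write: invalidate none -> C1=M] -> [I,M,I] [MISS #1: write from I]
Op 2: C1 read [C1 read: already in M, no change] -> [I,M,I] [hit: read from M]
Op 3: C0 read [C0 read from I: others=['C1=M'] -> C0=S, others downsized to S] -> [S,S,I] [MISS #2: read from I]
Op 4: C0 write [C0 write: invalidate ['C1=S'] -> C0=M] -> [M,I,I] [MISS #3: write from S]
Op 5: C0 write [C0 write: already M (modified), no change] -> [M,I,I] [hit: write from M]
Op 6: C2 read [C2 read from I: others=['C0=M'] -> C2=S, others downsized to S] -> [S,I,S] [MISS #4: read from I]
Op 7: C0 read [C0 read: already in S, no change] -> [S,I,S] [hit: read from S]
Op 8: C2 write [C2 write: invalidate ['C0=S'] -> C2=M] -> [I,I,M] [MISS #5: write from S]
Op 9: C0 read [C0 read from I: others=['C2=M'] -> C0=S, others downsized to S] -> [S,I,S] [MISS #6: read from I]
Op 10: C2 write [C2 write: invalidate ['C0=S'] -> C2=M] -> [I,I,M] [MISS #7: write from S]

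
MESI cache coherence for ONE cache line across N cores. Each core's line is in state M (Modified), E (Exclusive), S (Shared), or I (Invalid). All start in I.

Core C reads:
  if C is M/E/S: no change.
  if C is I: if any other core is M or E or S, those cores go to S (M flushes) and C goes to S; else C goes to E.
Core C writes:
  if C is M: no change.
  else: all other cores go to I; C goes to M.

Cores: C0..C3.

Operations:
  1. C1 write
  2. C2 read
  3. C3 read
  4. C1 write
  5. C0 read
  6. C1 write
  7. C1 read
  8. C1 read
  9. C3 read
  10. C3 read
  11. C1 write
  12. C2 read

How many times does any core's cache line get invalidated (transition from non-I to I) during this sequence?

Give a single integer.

Op 1: C1 write [C1 write: invalidate none -> C1=M] -> [I,M,I,I] (invalidations this op: 0; running total: 0)
Op 2: C2 read [C2 read from I: others=['C1=M'] -> C2=S, others downsized to S] -> [I,S,S,I] (invalidations this op: 0; running total: 0)
Op 3: C3 read [C3 read from I: others=['C1=S', 'C2=S'] -> C3=S, others downsized to S] -> [I,S,S,S] (invalidations this op: 0; running total: 0)
Op 4: C1 write [C1 write: invalidate ['C2=S', 'C3=S'] -> C1=M] -> [I,M,I,I] (invalidations this op: 2; running total: 2)
Op 5: C0 read [C0 read from I: others=['C1=M'] -> C0=S, others downsized to S] -> [S,S,I,I] (invalidations this op: 0; running total: 2)
Op 6: C1 write [C1 write: invalidate ['C0=S'] -> C1=M] -> [I,M,I,I] (invalidations this op: 1; running total: 3)
Op 7: C1 read [C1 read: already in M, no change] -> [I,M,I,I] (invalidations this op: 0; running total: 3)
Op 8: C1 read [C1 read: already in M, no change] -> [I,M,I,I] (invalidations this op: 0; running total: 3)
Op 9: C3 read [C3 read from I: others=['C1=M'] -> C3=S, others downsized to S] -> [I,S,I,S] (invalidations this op: 0; running total: 3)
Op 10: C3 read [C3 read: already in S, no change] -> [I,S,I,S] (invalidations this op: 0; running total: 3)
Op 11: C1 write [C1 write: invalidate ['C3=S'] -> C1=M] -> [I,M,I,I] (invalidations this op: 1; running total: 4)
Op 12: C2 read [C2 read from I: others=['C1=M'] -> C2=S, others downsized to S] -> [I,S,S,I] (invalidations this op: 0; running total: 4)

Answer: 4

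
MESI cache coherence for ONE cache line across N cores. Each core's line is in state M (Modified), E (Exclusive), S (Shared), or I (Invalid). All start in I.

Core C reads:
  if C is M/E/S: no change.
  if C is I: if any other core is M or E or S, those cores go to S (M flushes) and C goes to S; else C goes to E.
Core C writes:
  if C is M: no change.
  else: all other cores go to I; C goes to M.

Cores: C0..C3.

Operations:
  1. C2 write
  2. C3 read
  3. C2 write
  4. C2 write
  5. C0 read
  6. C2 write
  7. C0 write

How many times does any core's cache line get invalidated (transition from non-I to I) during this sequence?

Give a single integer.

Answer: 3

Derivation:
Op 1: C2 write [C2 write: invalidate none -> C2=M] -> [I,I,M,I] (invalidations this op: 0; running total: 0)
Op 2: C3 read [C3 read from I: others=['C2=M'] -> C3=S, others downsized to S] -> [I,I,S,S] (invalidations this op: 0; running total: 0)
Op 3: C2 write [C2 write: invalidate ['C3=S'] -> C2=M] -> [I,I,M,I] (invalidations this op: 1; running total: 1)
Op 4: C2 write [C2 write: already M (modified), no change] -> [I,I,M,I] (invalidations this op: 0; running total: 1)
Op 5: C0 read [C0 read from I: others=['C2=M'] -> C0=S, others downsized to S] -> [S,I,S,I] (invalidations this op: 0; running total: 1)
Op 6: C2 write [C2 write: invalidate ['C0=S'] -> C2=M] -> [I,I,M,I] (invalidations this op: 1; running total: 2)
Op 7: C0 write [C0 write: invalidate ['C2=M'] -> C0=M] -> [M,I,I,I] (invalidations this op: 1; running total: 3)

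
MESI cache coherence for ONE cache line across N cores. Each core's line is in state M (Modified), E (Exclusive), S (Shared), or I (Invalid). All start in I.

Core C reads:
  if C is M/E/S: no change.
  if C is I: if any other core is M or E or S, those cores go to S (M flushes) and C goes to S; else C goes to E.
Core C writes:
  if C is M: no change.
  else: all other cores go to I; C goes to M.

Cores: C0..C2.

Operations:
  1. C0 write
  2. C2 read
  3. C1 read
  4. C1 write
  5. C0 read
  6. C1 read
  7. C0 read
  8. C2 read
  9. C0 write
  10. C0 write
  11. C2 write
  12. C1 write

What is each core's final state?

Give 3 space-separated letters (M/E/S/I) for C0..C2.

Op 1: C0 write [C0 write: invalidate none -> C0=M] -> [M,I,I]
Op 2: C2 read [C2 read from I: others=['C0=M'] -> C2=S, others downsized to S] -> [S,I,S]
Op 3: C1 read [C1 read from I: others=['C0=S', 'C2=S'] -> C1=S, others downsized to S] -> [S,S,S]
Op 4: C1 write [C1 write: invalidate ['C0=S', 'C2=S'] -> C1=M] -> [I,M,I]
Op 5: C0 read [C0 read from I: others=['C1=M'] -> C0=S, others downsized to S] -> [S,S,I]
Op 6: C1 read [C1 read: already in S, no change] -> [S,S,I]
Op 7: C0 read [C0 read: already in S, no change] -> [S,S,I]
Op 8: C2 read [C2 read from I: others=['C0=S', 'C1=S'] -> C2=S, others downsized to S] -> [S,S,S]
Op 9: C0 write [C0 write: invalidate ['C1=S', 'C2=S'] -> C0=M] -> [M,I,I]
Op 10: C0 write [C0 write: already M (modified), no change] -> [M,I,I]
Op 11: C2 write [C2 write: invalidate ['C0=M'] -> C2=M] -> [I,I,M]
Op 12: C1 write [C1 write: invalidate ['C2=M'] -> C1=M] -> [I,M,I]

Answer: I M I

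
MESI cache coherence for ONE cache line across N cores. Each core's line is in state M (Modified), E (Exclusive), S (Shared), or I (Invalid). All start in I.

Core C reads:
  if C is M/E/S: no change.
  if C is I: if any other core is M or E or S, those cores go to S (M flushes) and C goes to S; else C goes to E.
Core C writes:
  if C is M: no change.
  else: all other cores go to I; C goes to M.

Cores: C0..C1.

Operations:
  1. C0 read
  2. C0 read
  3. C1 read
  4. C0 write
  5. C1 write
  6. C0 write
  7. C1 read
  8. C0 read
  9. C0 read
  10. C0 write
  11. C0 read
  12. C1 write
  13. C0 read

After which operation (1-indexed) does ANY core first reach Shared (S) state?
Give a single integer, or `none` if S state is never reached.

Answer: 3

Derivation:
Op 1: C0 read [C0 read from I: no other sharers -> C0=E (exclusive)] -> [E,I]
Op 2: C0 read [C0 read: already in E, no change] -> [E,I]
Op 3: C1 read [C1 read from I: others=['C0=E'] -> C1=S, others downsized to S] -> [S,S]
  -> First S state at op 3; remaining ops need not be traced.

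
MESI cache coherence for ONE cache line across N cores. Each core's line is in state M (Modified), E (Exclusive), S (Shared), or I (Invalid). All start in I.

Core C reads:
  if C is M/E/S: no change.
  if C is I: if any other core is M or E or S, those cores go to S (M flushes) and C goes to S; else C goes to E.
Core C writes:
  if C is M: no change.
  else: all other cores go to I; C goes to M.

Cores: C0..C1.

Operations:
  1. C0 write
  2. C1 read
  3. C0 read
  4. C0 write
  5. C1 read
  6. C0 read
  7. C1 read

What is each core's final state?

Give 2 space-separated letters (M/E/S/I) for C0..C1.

Answer: S S

Derivation:
Op 1: C0 write [C0 write: invalidate none -> C0=M] -> [M,I]
Op 2: C1 read [C1 read from I: others=['C0=M'] -> C1=S, others downsized to S] -> [S,S]
Op 3: C0 read [C0 read: already in S, no change] -> [S,S]
Op 4: C0 write [C0 write: invalidate ['C1=S'] -> C0=M] -> [M,I]
Op 5: C1 read [C1 read from I: others=['C0=M'] -> C1=S, others downsized to S] -> [S,S]
Op 6: C0 read [C0 read: already in S, no change] -> [S,S]
Op 7: C1 read [C1 read: already in S, no change] -> [S,S]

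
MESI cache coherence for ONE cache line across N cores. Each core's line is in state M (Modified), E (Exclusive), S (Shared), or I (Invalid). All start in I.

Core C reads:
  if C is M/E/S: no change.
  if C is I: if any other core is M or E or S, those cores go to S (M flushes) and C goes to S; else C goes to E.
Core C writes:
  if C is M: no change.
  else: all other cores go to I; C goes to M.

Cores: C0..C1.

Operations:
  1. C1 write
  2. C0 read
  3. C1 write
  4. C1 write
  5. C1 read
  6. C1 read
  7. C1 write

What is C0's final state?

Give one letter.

Answer: I

Derivation:
Op 1: C1 write [C1 write: invalidate none -> C1=M] -> [I,M]
Op 2: C0 read [C0 read from I: others=['C1=M'] -> C0=S, others downsized to S] -> [S,S]
Op 3: C1 write [C1 write: invalidate ['C0=S'] -> C1=M] -> [I,M]
Op 4: C1 write [C1 write: already M (modified), no change] -> [I,M]
Op 5: C1 read [C1 read: already in M, no change] -> [I,M]
Op 6: C1 read [C1 read: already in M, no change] -> [I,M]
Op 7: C1 write [C1 write: already M (modified), no change] -> [I,M]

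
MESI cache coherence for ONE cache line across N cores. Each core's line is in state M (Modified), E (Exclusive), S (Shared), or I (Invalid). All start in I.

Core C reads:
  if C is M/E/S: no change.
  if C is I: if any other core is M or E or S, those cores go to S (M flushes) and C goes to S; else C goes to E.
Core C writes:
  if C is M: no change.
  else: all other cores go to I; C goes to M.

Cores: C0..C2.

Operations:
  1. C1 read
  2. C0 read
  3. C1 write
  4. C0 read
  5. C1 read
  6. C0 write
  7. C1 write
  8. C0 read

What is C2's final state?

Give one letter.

Op 1: C1 read [C1 read from I: no other sharers -> C1=E (exclusive)] -> [I,E,I]
Op 2: C0 read [C0 read from I: others=['C1=E'] -> C0=S, others downsized to S] -> [S,S,I]
Op 3: C1 write [C1 write: invalidate ['C0=S'] -> C1=M] -> [I,M,I]
Op 4: C0 read [C0 read from I: others=['C1=M'] -> C0=S, others downsized to S] -> [S,S,I]
Op 5: C1 read [C1 read: already in S, no change] -> [S,S,I]
Op 6: C0 write [C0 write: invalidate ['C1=S'] -> C0=M] -> [M,I,I]
Op 7: C1 write [C1 write: invalidate ['C0=M'] -> C1=M] -> [I,M,I]
Op 8: C0 read [C0 read from I: others=['C1=M'] -> C0=S, others downsized to S] -> [S,S,I]

Answer: I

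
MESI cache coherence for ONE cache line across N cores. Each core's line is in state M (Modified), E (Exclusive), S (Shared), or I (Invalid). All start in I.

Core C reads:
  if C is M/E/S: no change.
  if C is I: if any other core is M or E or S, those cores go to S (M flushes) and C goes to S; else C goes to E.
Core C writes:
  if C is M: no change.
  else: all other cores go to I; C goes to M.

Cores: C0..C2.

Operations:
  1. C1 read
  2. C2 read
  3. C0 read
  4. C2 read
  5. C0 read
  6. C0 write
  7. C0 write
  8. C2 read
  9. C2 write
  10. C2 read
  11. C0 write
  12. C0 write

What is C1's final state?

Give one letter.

Op 1: C1 read [C1 read from I: no other sharers -> C1=E (exclusive)] -> [I,E,I]
Op 2: C2 read [C2 read from I: others=['C1=E'] -> C2=S, others downsized to S] -> [I,S,S]
Op 3: C0 read [C0 read from I: others=['C1=S', 'C2=S'] -> C0=S, others downsized to S] -> [S,S,S]
Op 4: C2 read [C2 read: already in S, no change] -> [S,S,S]
Op 5: C0 read [C0 read: already in S, no change] -> [S,S,S]
Op 6: C0 write [C0 write: invalidate ['C1=S', 'C2=S'] -> C0=M] -> [M,I,I]
Op 7: C0 write [C0 write: already M (modified), no change] -> [M,I,I]
Op 8: C2 read [C2 read from I: others=['C0=M'] -> C2=S, others downsized to S] -> [S,I,S]
Op 9: C2 write [C2 write: invalidate ['C0=S'] -> C2=M] -> [I,I,M]
Op 10: C2 read [C2 read: already in M, no change] -> [I,I,M]
Op 11: C0 write [C0 write: invalidate ['C2=M'] -> C0=M] -> [M,I,I]
Op 12: C0 write [C0 write: already M (modified), no change] -> [M,I,I]

Answer: I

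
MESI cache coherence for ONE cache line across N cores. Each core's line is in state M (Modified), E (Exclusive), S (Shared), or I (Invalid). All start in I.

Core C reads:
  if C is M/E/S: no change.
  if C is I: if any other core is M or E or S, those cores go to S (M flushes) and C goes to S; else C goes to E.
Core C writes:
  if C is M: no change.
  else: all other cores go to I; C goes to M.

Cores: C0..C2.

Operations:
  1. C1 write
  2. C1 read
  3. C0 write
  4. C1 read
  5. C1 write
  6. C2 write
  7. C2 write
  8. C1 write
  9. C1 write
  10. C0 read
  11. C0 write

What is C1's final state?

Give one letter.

Answer: I

Derivation:
Op 1: C1 write [C1 write: invalidate none -> C1=M] -> [I,M,I]
Op 2: C1 read [C1 read: already in M, no change] -> [I,M,I]
Op 3: C0 write [C0 write: invalidate ['C1=M'] -> C0=M] -> [M,I,I]
Op 4: C1 read [C1 read from I: others=['C0=M'] -> C1=S, others downsized to S] -> [S,S,I]
Op 5: C1 write [C1 write: invalidate ['C0=S'] -> C1=M] -> [I,M,I]
Op 6: C2 write [C2 write: invalidate ['C1=M'] -> C2=M] -> [I,I,M]
Op 7: C2 write [C2 write: already M (modified), no change] -> [I,I,M]
Op 8: C1 write [C1 write: invalidate ['C2=M'] -> C1=M] -> [I,M,I]
Op 9: C1 write [C1 write: already M (modified), no change] -> [I,M,I]
Op 10: C0 read [C0 read from I: others=['C1=M'] -> C0=S, others downsized to S] -> [S,S,I]
Op 11: C0 write [C0 write: invalidate ['C1=S'] -> C0=M] -> [M,I,I]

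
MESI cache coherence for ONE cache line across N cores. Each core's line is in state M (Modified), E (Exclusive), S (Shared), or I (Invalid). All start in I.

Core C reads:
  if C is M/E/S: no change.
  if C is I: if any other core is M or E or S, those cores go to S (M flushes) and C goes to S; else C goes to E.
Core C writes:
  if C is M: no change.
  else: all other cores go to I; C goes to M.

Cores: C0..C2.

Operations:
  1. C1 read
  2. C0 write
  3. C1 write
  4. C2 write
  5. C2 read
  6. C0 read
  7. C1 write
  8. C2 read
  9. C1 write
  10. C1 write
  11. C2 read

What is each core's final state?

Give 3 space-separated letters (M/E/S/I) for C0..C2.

Op 1: C1 read [C1 read from I: no other sharers -> C1=E (exclusive)] -> [I,E,I]
Op 2: C0 write [C0 write: invalidate ['C1=E'] -> C0=M] -> [M,I,I]
Op 3: C1 write [C1 write: invalidate ['C0=M'] -> C1=M] -> [I,M,I]
Op 4: C2 write [C2 write: invalidate ['C1=M'] -> C2=M] -> [I,I,M]
Op 5: C2 read [C2 read: already in M, no change] -> [I,I,M]
Op 6: C0 read [C0 read from I: others=['C2=M'] -> C0=S, others downsized to S] -> [S,I,S]
Op 7: C1 write [C1 write: invalidate ['C0=S', 'C2=S'] -> C1=M] -> [I,M,I]
Op 8: C2 read [C2 read from I: others=['C1=M'] -> C2=S, others downsized to S] -> [I,S,S]
Op 9: C1 write [C1 write: invalidate ['C2=S'] -> C1=M] -> [I,M,I]
Op 10: C1 write [C1 write: already M (modified), no change] -> [I,M,I]
Op 11: C2 read [C2 read from I: others=['C1=M'] -> C2=S, others downsized to S] -> [I,S,S]

Answer: I S S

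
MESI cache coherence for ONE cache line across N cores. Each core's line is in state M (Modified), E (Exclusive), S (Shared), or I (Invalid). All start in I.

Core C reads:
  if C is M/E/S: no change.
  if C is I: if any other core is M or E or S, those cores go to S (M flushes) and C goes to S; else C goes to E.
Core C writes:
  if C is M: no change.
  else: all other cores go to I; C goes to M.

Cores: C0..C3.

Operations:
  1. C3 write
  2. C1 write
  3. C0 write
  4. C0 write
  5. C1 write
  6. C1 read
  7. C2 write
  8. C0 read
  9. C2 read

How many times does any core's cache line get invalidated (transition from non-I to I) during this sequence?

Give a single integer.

Answer: 4

Derivation:
Op 1: C3 write [C3 write: invalidate none -> C3=M] -> [I,I,I,M] (invalidations this op: 0; running total: 0)
Op 2: C1 write [C1 write: invalidate ['C3=M'] -> C1=M] -> [I,M,I,I] (invalidations this op: 1; running total: 1)
Op 3: C0 write [C0 write: invalidate ['C1=M'] -> C0=M] -> [M,I,I,I] (invalidations this op: 1; running total: 2)
Op 4: C0 write [C0 write: already M (modified), no change] -> [M,I,I,I] (invalidations this op: 0; running total: 2)
Op 5: C1 write [C1 write: invalidate ['C0=M'] -> C1=M] -> [I,M,I,I] (invalidations this op: 1; running total: 3)
Op 6: C1 read [C1 read: already in M, no change] -> [I,M,I,I] (invalidations this op: 0; running total: 3)
Op 7: C2 write [C2 write: invalidate ['C1=M'] -> C2=M] -> [I,I,M,I] (invalidations this op: 1; running total: 4)
Op 8: C0 read [C0 read from I: others=['C2=M'] -> C0=S, others downsized to S] -> [S,I,S,I] (invalidations this op: 0; running total: 4)
Op 9: C2 read [C2 read: already in S, no change] -> [S,I,S,I] (invalidations this op: 0; running total: 4)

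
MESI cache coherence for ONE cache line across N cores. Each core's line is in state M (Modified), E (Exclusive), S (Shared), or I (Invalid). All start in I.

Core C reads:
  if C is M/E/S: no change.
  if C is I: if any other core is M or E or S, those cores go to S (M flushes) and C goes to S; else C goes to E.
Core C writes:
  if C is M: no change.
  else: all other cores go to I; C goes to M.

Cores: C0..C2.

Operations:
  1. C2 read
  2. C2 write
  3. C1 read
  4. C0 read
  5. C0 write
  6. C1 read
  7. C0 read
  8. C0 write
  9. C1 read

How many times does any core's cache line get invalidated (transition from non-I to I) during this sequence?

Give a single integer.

Answer: 3

Derivation:
Op 1: C2 read [C2 read from I: no other sharers -> C2=E (exclusive)] -> [I,I,E] (invalidations this op: 0; running total: 0)
Op 2: C2 write [C2 write: invalidate none -> C2=M] -> [I,I,M] (invalidations this op: 0; running total: 0)
Op 3: C1 read [C1 read from I: others=['C2=M'] -> C1=S, others downsized to S] -> [I,S,S] (invalidations this op: 0; running total: 0)
Op 4: C0 read [C0 read from I: others=['C1=S', 'C2=S'] -> C0=S, others downsized to S] -> [S,S,S] (invalidations this op: 0; running total: 0)
Op 5: C0 write [C0 write: invalidate ['C1=S', 'C2=S'] -> C0=M] -> [M,I,I] (invalidations this op: 2; running total: 2)
Op 6: C1 read [C1 read from I: others=['C0=M'] -> C1=S, others downsized to S] -> [S,S,I] (invalidations this op: 0; running total: 2)
Op 7: C0 read [C0 read: already in S, no change] -> [S,S,I] (invalidations this op: 0; running total: 2)
Op 8: C0 write [C0 write: invalidate ['C1=S'] -> C0=M] -> [M,I,I] (invalidations this op: 1; running total: 3)
Op 9: C1 read [C1 read from I: others=['C0=M'] -> C1=S, others downsized to S] -> [S,S,I] (invalidations this op: 0; running total: 3)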